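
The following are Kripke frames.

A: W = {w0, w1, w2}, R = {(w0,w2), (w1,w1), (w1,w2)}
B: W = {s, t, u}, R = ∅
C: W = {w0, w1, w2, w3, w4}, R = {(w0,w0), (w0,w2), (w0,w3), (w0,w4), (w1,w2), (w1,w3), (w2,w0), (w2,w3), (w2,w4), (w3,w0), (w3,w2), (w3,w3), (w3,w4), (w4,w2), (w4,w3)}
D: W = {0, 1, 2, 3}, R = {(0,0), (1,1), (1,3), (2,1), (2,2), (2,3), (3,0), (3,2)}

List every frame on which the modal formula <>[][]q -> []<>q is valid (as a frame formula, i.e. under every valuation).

B, C

Frame correspondent (Sahlqvist): forall x forall y forall z ((xRy & xRz) -> exists w (y R^2 w & zRw)) — i.e. a generalized confluence (Geach) condition.
A: fails — w0Rw2, w0Rw2 but no w with w2R²w and w2Rw.
B: ✓.
C: ✓.
D: fails — 3R0, 3R2 but no w with 0R²w and 2Rw.
Valid on: B, C.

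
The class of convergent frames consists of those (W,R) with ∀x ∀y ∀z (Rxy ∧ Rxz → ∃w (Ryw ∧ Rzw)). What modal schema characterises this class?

◇□s → □◇s

A defining formula is ◇□s → □◇s (the .2 axiom).
Suppose ◇□s→□◇s is valid. Take Rxy, Rxz and set V(s)={w : Ryw}. Then □s at y so ◇□s at x, so □◇s at x, so ◇s at z, giving w with Rzw and Ryw.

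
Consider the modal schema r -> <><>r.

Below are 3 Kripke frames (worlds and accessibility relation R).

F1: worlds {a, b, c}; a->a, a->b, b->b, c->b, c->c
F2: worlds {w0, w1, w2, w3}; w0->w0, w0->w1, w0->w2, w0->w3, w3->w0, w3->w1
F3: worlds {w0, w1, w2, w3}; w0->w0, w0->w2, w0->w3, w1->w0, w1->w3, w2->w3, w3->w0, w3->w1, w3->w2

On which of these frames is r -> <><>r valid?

F1, F3

This is the axiom for a generalized confluence (Geach) condition; its first-order frame correspondent is forall x exists w (x = w & x R^2 w).
F1: ✓.
F2: fails — at w1 but no w with w1=w and w1R²w.
F3: ✓.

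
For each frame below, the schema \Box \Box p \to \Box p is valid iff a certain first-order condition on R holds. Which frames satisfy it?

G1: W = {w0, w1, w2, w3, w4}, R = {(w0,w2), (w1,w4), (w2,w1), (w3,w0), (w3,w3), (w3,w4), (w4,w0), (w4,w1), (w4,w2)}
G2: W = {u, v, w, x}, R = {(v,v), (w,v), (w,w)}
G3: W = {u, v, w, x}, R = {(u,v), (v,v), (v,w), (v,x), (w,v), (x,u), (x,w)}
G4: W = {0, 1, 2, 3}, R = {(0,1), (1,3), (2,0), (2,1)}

This is the axiom for density; its first-order frame correspondent is \forall x \forall y (Rxy \to \exists z (Rxz \wedge Rzy)).
G1: fails — Rw4w0 but no z with Rw4z and Rzw0.
G2: condition met.
G3: fails — Rxw but no z with Rxz and Rzw.
G4: fails — R01 but no z with R0z and Rz1.
Valid on: G2.

G2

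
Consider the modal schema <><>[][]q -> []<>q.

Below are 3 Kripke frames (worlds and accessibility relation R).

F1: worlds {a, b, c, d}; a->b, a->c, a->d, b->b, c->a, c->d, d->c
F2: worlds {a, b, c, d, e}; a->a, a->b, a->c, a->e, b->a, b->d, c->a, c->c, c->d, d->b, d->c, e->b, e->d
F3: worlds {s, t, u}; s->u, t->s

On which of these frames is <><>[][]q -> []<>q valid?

The schema corresponds to a generalized confluence (Geach) condition: forall x forall y forall z ((x R^2 y & xRz) -> exists w (y R^2 w & zRw)).
F1: fails — aR²b, aRc but no w with bR²w and cRw.
F2: holds.
F3: fails — tR²u, tRs but no w with uR²w and sRw.
Valid on: F2.

F2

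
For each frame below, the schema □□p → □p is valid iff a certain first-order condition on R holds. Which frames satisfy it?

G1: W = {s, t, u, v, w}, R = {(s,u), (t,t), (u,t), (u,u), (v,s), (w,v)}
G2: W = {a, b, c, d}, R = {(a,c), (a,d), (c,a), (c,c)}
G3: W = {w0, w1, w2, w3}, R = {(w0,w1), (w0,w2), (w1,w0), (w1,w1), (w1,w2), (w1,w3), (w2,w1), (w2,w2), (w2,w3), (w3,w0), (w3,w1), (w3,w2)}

Frame correspondent (Sahlqvist): ∀x ∀y (Rxy → ∃z (Rxz ∧ Rzy)) — i.e. density.
G1: fails — Rvs but no z with Rvz and Rzs.
G2: fails — Rad but no z with Raz and Rzd.
G3: holds.

G3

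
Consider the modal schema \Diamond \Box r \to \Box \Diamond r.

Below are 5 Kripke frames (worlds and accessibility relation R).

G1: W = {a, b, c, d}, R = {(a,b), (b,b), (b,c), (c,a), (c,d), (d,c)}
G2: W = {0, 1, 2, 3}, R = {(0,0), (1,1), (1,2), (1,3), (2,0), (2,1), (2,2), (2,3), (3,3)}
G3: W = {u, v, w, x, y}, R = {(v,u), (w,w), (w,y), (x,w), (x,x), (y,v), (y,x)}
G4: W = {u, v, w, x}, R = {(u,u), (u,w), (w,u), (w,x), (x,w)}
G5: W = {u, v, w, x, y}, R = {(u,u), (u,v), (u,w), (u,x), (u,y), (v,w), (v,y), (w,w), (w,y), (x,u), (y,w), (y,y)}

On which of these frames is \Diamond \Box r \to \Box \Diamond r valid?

G4

The schema corresponds to convergence: \forall x \forall y \forall z (Rxy \wedge Rxz \to \exists w (Ryw \wedge Rzw)).
G1: fails — Rbc and Rbb but c and b have no common successor.
G2: fails — R23 and R20 but 3 and 0 have no common successor.
G3: fails — Rvu and Rvu but u and u have no common successor.
G4: satisfies the condition.
G5: fails — Ruv and Rux but v and x have no common successor.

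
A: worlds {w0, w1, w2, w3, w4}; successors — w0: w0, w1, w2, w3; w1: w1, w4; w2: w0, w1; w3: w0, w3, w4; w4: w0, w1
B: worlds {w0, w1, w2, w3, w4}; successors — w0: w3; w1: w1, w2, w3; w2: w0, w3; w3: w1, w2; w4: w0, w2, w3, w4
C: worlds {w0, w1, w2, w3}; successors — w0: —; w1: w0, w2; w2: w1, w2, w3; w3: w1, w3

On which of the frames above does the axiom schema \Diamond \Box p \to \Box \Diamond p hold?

Frame correspondent (Sahlqvist): \forall x \forall y \forall z (Rxy \wedge Rxz \to \exists w (Ryw \wedge Rzw)) — i.e. convergence.
A: ✓.
B: fails — Rw1w2 and Rw1w3 but w2 and w3 have no common successor.
C: fails — Rw1w2 and Rw1w0 but w2 and w0 have no common successor.
Valid on: A.

A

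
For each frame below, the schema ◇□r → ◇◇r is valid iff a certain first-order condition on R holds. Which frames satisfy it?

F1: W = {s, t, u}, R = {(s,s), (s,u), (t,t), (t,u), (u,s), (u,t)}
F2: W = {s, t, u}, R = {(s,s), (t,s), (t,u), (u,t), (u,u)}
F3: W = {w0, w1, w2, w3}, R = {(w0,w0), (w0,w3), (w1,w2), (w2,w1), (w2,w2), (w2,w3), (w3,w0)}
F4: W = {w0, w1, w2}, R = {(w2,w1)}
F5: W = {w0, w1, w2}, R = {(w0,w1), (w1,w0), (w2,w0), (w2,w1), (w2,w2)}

The schema corresponds to a generalized confluence (Geach) condition: ∀x ∀y (xRy → ∃w (yRw ∧ xR²w)).
F1: ✓.
F2: ✓.
F3: ✓.
F4: fails — w2Rw1 but no w with w1Rw and w2R²w.
F5: ✓.
Valid on: F1, F2, F3, F5.

F1, F2, F3, F5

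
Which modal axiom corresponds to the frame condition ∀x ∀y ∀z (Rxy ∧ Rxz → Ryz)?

◇s → □◇s

The condition is the Euclidean property. The 5 schema ◇s → □◇s defines it.
Suppose ◇s→□◇s is valid. Take Rxy, Rxz and set V(s)={y}. Then ◇s at x, so □◇s at x, so ◇s at z, so some w with Rzw has s; w=y, i.e. Rzy. By symmetry of the argument, Ryz.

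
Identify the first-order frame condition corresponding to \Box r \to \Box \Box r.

Suppose □r→□□r is valid. Take Rxy, Ryz and set V(r)={w : Rxw}. Then □r at x, so □□r at x, so □r at y, so r at z, i.e. Rxz.

transitivity: \forall x \forall y \forall z (Rxy \wedge Ryz \to Rxz)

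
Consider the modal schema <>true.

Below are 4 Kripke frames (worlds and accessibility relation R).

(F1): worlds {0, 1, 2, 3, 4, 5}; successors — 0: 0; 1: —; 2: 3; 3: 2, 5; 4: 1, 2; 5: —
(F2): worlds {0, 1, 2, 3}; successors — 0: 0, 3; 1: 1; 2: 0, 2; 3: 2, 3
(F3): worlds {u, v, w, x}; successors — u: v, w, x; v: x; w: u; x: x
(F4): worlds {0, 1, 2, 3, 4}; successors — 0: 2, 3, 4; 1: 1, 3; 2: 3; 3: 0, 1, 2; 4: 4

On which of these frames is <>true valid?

Frame correspondent (Sahlqvist): forall x exists y Rxy — i.e. seriality.
(F1): fails — world 1 has no successor.
(F2): ✓.
(F3): ✓.
(F4): ✓.

(F2), (F3), (F4)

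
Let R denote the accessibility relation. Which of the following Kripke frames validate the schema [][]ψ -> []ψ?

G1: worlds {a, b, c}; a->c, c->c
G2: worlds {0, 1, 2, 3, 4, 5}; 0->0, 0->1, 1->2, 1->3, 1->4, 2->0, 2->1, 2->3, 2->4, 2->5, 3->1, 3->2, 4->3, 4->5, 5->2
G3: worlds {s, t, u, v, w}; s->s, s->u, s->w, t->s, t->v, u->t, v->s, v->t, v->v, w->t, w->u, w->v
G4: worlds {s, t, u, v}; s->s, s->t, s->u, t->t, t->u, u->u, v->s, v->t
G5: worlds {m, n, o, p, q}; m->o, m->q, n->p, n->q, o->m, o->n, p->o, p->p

G1, G4

The schema corresponds to density: forall x forall y (Rxy -> exists z (Rxz & Rzy)).
G1: condition met.
G2: fails — R43 but no z with R4z and Rz3.
G3: fails — Rut but no z with Ruz and Rzt.
G4: condition met.
G5: fails — Rom but no z with Roz and Rzm.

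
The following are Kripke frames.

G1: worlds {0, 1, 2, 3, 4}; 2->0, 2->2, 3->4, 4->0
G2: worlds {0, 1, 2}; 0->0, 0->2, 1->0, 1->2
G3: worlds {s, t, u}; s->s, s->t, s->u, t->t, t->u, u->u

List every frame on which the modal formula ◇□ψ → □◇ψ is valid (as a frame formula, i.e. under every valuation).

The schema corresponds to convergence: ∀x ∀y ∀z (Rxy ∧ Rxz → ∃w (Ryw ∧ Rzw)).
G1: fails — R22 and R20 but 2 and 0 have no common successor.
G2: fails — R00 and R02 but 0 and 2 have no common successor.
G3: ✓.

G3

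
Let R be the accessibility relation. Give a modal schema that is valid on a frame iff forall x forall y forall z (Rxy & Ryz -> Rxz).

A defining formula is □ψ → □□ψ (the 4 axiom).

□ψ → □□ψ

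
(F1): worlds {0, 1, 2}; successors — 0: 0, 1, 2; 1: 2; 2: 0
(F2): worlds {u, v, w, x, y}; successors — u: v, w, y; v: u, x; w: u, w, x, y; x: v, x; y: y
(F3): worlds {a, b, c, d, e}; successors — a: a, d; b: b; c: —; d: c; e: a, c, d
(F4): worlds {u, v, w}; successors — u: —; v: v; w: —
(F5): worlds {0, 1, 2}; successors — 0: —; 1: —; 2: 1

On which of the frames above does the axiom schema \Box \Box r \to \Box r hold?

(F4)

Frame correspondent (Sahlqvist): \forall x \forall y (Rxy \to \exists z (Rxz \wedge Rzy)) — i.e. density.
(F1): fails — R12 but no z with R1z and Rz2.
(F2): fails — Ruv but no z with Ruz and Rzv.
(F3): fails — Rdc but no z with Rdz and Rzc.
(F4): ✓.
(F5): fails — R21 but no z with R2z and Rz1.
Valid on: (F4).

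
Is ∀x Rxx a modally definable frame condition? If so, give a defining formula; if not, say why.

Yes, by □r → r

This is a Sahlqvist condition; the T axiom □r → r defines it.
Suppose □r→r is valid. At any x set V(r)={w : Rxw}. Then □r holds at x, so r holds at x, i.e. Rxx.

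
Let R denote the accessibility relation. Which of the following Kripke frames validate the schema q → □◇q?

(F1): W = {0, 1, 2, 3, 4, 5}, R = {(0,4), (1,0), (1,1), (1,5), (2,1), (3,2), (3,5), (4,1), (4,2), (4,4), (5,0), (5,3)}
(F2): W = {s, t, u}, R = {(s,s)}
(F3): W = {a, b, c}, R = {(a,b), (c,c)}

This is the axiom for symmetry; its first-order frame correspondent is ∀x ∀y (Rxy → Ryx).
(F1): fails — R10 but not R01.
(F2): satisfies the condition.
(F3): fails — Rab but not Rba.
Valid on: (F2).

(F2)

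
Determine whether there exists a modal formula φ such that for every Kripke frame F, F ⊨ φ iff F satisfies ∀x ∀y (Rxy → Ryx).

Yes, by r → □◇r

Yes: it is symmetry, defined by the B schema r → □◇r.
Suppose r→□◇r is valid. Take Rxy and set V(r)={x}. Then r at x, so □◇r at x, so ◇r at y, so some z with Ryz has r; z=x, i.e. Ryx.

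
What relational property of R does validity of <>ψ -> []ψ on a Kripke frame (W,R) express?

Suppose ◇ψ→□ψ is valid. Take Rxy, Rxz and set V(ψ)={y}. Then ◇ψ at x, so □ψ at x, so ψ at z, i.e. z=y.
Conversely, on a frame with partial functionality the schema holds at every world under every valuation.
Frame condition: forall x forall y forall z (Rxy & Rxz -> y = z).

partial functionality: forall x forall y forall z (Rxy & Rxz -> y = z)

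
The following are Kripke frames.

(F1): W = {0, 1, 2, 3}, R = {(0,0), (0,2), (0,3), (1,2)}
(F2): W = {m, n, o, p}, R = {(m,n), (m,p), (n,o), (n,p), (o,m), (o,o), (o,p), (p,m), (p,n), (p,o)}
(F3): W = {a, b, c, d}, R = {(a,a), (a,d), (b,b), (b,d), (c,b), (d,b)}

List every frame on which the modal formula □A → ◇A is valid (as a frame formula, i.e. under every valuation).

(F2), (F3)

The schema corresponds to seriality: ∀x ∃y Rxy.
(F1): fails — world 2 has no successor.
(F2): satisfies the condition.
(F3): satisfies the condition.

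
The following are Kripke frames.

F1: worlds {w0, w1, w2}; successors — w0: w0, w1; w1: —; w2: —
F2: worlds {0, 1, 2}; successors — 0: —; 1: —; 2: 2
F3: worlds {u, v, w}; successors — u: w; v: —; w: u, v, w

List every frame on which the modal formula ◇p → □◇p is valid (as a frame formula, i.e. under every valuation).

F2

The schema corresponds to the Euclidean property: ∀x ∀y ∀z (Rxy ∧ Rxz → Ryz).
F1: fails — Rw0w1 and Rw0w1 but not Rw1w1.
F2: ✓.
F3: fails — Rwu and Rwu but not Ruu.
Valid on: F2.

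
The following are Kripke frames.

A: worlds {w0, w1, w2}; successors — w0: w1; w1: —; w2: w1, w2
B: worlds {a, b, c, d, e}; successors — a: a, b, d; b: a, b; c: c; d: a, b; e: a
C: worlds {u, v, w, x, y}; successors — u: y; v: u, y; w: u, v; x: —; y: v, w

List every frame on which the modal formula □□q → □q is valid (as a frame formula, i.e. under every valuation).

The schema corresponds to density: ∀x ∀y (Rxy → ∃z (Rxz ∧ Rzy)).
A: fails — Rw0w1 but no z with Rw0z and Rzw1.
B: ✓.
C: fails — Rvu but no z with Rvz and Rzu.
Valid on: B.

B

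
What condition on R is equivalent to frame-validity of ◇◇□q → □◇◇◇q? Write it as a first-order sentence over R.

This is a Sahlqvist (Geach-type) schema ◇^2□^1q → □^1◇^3q.
First-order correspondent: ∀x ∀y ∀z ((xR²y ∧ xRz) → ∃w (yRw ∧ zR³w)).

∀x ∀y ∀z ((xR²y ∧ xRz) → ∃w (yRw ∧ zR³w))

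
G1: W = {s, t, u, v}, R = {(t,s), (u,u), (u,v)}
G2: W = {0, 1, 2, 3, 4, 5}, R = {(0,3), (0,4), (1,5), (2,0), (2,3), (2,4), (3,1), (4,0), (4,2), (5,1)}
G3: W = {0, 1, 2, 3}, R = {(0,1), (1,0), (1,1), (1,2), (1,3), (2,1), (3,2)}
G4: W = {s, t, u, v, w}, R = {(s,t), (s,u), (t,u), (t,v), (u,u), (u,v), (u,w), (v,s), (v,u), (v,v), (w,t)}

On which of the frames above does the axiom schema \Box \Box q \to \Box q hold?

The schema corresponds to density: \forall x \forall y (Rxy \to \exists z (Rxz \wedge Rzy)).
G1: fails — Rts but no z with Rtz and Rzs.
G2: fails — R31 but no z with R3z and Rz1.
G3: fails — R32 but no z with R3z and Rz2.
G4: fails — Rwt but no z with Rwz and Rzt.
Valid on no frame.

none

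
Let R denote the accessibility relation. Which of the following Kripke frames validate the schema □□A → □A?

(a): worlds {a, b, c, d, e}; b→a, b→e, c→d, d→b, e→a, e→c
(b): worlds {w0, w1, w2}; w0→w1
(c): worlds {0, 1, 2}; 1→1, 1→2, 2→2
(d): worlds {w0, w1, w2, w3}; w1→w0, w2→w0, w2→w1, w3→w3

The schema corresponds to density: ∀x ∀y (Rxy → ∃z (Rxz ∧ Rzy)).
(a): fails — Rcd but no z with Rcz and Rzd.
(b): fails — Rw0w1 but no z with Rw0z and Rzw1.
(c): condition met.
(d): fails — Rw1w0 but no z with Rw1z and Rzw0.
Valid on: (c).

(c)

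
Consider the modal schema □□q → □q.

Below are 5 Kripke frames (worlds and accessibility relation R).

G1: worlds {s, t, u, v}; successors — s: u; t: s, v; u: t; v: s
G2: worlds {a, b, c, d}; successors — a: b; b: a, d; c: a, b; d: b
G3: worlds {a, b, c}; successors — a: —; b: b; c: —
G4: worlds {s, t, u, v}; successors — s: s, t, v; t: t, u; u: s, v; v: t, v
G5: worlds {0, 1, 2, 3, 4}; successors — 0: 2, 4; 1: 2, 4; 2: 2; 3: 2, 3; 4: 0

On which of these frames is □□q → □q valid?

G3, G4

Frame correspondent (Sahlqvist): ∀x ∀y (Rxy → ∃z (Rxz ∧ Rzy)) — i.e. density.
G1: fails — Rtv but no z with Rtz and Rzv.
G2: fails — Rab but no z with Raz and Rzb.
G3: satisfies the condition.
G4: satisfies the condition.
G5: fails — R04 but no z with R0z and Rz4.
Valid on: G3, G4.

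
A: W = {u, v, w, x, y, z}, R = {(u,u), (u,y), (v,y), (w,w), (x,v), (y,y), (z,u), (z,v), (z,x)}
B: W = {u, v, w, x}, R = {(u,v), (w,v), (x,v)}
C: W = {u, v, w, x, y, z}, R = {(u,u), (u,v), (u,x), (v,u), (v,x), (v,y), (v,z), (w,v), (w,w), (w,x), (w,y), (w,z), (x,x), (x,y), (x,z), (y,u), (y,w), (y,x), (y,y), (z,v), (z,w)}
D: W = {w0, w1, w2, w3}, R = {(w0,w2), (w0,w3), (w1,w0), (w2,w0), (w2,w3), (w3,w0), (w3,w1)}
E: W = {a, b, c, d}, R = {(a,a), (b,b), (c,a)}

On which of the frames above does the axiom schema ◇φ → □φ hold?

Frame correspondent (Sahlqvist): ∀x ∀y ∀z (Rxy ∧ Rxz → y = z) — i.e. partial functionality.
A: fails — u sees both u and y.
B: holds.
C: fails — u sees both u and v.
D: fails — w0 sees both w2 and w3.
E: holds.

B, E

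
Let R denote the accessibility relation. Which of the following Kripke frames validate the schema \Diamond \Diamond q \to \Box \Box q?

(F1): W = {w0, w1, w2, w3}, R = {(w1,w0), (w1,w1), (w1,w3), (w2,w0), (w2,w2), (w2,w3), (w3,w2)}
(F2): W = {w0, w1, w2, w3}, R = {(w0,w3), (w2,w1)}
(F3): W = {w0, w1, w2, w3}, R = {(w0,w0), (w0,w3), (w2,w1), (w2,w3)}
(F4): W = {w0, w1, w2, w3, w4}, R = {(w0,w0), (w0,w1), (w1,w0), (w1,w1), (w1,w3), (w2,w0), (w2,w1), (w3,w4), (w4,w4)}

This is the axiom for a generalized confluence (Geach) condition; its first-order frame correspondent is \forall x \forall y \forall z ((x R^2 y \wedge x R^2 z) \to \exists w (y = w \wedge z = w)).
(F1): fails — w1R²w0, w1R²w1 but w0 ≠ w1.
(F2): holds.
(F3): fails — w0R²w0, w0R²w3 but w0 ≠ w3.
(F4): fails — w0R²w0, w0R²w1 but w0 ≠ w1.

(F2)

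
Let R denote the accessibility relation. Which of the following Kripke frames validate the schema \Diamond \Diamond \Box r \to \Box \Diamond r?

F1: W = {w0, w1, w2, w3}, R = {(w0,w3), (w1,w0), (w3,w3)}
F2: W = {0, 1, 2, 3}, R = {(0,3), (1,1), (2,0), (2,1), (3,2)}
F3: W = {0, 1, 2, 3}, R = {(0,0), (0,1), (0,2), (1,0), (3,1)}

This is the axiom for a generalized confluence (Geach) condition; its first-order frame correspondent is \forall x \forall y \forall z ((x R^2 y \wedge xRz) \to \exists w (yRw \wedge zRw)).
F1: ✓.
F2: fails — 0R²2, 0R3 but no w with 2Rw and 3Rw.
F3: fails — 0R²0, 0R2 but no w with 0Rw and 2Rw.

F1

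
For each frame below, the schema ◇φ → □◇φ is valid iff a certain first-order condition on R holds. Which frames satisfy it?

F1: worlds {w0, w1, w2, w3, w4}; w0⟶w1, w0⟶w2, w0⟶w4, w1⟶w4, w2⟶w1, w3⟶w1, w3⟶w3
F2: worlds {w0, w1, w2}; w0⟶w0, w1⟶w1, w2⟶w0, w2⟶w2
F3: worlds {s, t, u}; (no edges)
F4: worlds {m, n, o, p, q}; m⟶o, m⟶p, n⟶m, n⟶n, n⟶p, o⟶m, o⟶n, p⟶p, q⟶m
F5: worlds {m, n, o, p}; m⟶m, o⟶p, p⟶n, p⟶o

Frame correspondent (Sahlqvist): ∀x ∀y ∀z (Rxy ∧ Rxz → Ryz) — i.e. the Euclidean property.
F1: fails — Rw0w4 and Rw0w4 but not Rw4w4.
F2: fails — Rw2w0 and Rw2w2 but not Rw0w2.
F3: satisfies the condition.
F4: fails — Rmo and Rmo but not Roo.
F5: fails — Rop and Rop but not Rpp.
Valid on: F3.

F3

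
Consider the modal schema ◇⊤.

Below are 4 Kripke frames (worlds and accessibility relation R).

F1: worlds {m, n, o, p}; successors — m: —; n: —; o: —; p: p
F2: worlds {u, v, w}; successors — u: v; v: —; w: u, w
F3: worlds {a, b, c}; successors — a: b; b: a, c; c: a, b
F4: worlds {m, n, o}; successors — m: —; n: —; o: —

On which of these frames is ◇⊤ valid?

This is the axiom for seriality; its first-order frame correspondent is ∀x ∃y Rxy.
F1: fails — world m has no successor.
F2: fails — world v has no successor.
F3: condition met.
F4: fails — world m has no successor.
Valid on: F3.

F3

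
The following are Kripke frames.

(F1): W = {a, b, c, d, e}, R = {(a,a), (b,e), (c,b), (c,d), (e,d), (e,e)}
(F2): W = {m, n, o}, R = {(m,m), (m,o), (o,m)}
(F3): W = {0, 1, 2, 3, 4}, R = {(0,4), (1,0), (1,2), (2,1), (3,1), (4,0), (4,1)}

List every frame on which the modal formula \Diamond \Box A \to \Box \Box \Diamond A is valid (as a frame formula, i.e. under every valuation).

Frame correspondent (Sahlqvist): \forall x \forall y \forall z ((xRy \wedge x R^2 z) \to \exists w (yRw \wedge zRw)) — i.e. a generalized confluence (Geach) condition.
(F1): fails — bRe, bR²d but no w with eRw and dRw.
(F2): satisfies the condition.
(F3): fails — 0R4, 0R²0 but no w with 4Rw and 0Rw.
Valid on: (F2).

(F2)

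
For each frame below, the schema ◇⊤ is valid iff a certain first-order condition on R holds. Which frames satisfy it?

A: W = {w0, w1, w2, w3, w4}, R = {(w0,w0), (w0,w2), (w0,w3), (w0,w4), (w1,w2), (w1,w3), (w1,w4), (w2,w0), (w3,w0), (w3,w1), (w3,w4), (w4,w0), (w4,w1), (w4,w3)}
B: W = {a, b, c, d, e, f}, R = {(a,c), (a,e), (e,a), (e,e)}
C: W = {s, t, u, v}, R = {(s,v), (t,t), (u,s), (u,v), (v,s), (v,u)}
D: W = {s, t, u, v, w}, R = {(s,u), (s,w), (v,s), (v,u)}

This is the axiom for seriality; its first-order frame correspondent is ∀x ∃y Rxy.
A: satisfies the condition.
B: fails — world b has no successor.
C: satisfies the condition.
D: fails — world t has no successor.
Valid on: A, C.

A, C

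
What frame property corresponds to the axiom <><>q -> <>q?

This is a form of the 4 axiom.
Its frame correspondent is transitivity — forall x forall y forall z (Rxy & Ryz -> Rxz).

transitivity: forall x forall y forall z (Rxy & Ryz -> Rxz)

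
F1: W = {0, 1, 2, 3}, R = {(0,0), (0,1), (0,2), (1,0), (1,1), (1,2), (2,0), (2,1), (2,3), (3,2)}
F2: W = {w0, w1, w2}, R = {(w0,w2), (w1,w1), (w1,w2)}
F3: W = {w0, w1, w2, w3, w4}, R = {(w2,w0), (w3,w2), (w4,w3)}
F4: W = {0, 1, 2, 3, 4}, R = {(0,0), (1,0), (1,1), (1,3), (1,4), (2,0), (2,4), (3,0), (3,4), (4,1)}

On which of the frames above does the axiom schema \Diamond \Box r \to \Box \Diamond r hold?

F1

The schema corresponds to convergence: \forall x \forall y \forall z (Rxy \wedge Rxz \to \exists w (Ryw \wedge Rzw)).
F1: holds.
F2: fails — Rw0w2 and Rw0w2 but w2 and w2 have no common successor.
F3: fails — Rw2w0 and Rw2w0 but w0 and w0 have no common successor.
F4: fails — R10 and R14 but 0 and 4 have no common successor.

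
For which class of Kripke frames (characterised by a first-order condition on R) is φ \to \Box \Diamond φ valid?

symmetry: \forall x \forall y (Rxy \to Ryx)

This is the B axiom.
Its frame correspondent is symmetry — \forall x \forall y (Rxy \to Ryx).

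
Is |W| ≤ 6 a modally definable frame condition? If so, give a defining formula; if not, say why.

Modal frame validity is preserved under disjoint unions.
Any modal formula valid on each of 7 disjoint one-world frames is valid on their disjoint union (validity is preserved under disjoint unions). Each one-world frame has |W|=1≤6, but the union has |W|=7.
Hence having at most 6 worlds is not modally definable.

No — not modally definable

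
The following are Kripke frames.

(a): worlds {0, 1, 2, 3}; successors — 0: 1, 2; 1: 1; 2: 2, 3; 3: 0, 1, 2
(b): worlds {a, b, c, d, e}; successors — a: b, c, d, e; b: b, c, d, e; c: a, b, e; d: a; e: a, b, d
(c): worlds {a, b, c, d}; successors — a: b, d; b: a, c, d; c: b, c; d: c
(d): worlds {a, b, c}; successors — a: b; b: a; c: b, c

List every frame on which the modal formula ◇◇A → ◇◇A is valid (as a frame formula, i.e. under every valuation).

This is the axiom for a generalized confluence (Geach) condition; its first-order frame correspondent is ∀x ∀y (xR²y → ∃w (y = w ∧ xR²w)).
(a): condition met.
(b): condition met.
(c): condition met.
(d): condition met.
Valid on: (a), (b), (c), (d).

(a), (b), (c), (d)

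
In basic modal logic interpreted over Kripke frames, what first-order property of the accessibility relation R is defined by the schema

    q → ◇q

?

reflexivity

This is a form of the T axiom.
Its frame correspondent is reflexivity — ∀x Rxx.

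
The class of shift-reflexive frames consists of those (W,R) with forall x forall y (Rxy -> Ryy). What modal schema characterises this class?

A defining formula is □(□ψ → ψ) (the T□ axiom).
Suppose □(□ψ→ψ) is valid. Take Rxy and set V(ψ)={w : Ryw}. Then at y, □ψ holds; since □(□ψ→ψ) at x, □ψ→ψ at y, so ψ at y, i.e. Ryy.

□(□ψ → ψ)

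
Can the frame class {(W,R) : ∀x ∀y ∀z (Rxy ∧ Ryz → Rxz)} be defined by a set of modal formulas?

Yes, by □p → □□p

This is a Sahlqvist condition; the 4 axiom □p → □□p defines it.
Suppose □p→□□p is valid. Take Rxy, Ryz and set V(p)={w : Rxw}. Then □p at x, so □□p at x, so □p at y, so p at z, i.e. Rxz.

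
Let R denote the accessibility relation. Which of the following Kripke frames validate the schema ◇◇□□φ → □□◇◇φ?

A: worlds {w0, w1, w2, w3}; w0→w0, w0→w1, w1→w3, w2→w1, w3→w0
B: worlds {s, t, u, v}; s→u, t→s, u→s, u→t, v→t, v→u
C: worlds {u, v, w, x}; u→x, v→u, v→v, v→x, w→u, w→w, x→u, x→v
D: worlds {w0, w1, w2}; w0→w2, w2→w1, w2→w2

Frame correspondent (Sahlqvist): ∀x ∀y ∀z ((xR²y ∧ xR²z) → ∃w (yR²w ∧ zR²w)) — i.e. a generalized confluence (Geach) condition.
A: ✓.
B: fails — sR²s, sR²t but no w with sR²w and tR²w.
C: ✓.
D: fails — w0R²w1, w0R²w1 but no w with w1R²w and w1R²w.
Valid on: A, C.

A, C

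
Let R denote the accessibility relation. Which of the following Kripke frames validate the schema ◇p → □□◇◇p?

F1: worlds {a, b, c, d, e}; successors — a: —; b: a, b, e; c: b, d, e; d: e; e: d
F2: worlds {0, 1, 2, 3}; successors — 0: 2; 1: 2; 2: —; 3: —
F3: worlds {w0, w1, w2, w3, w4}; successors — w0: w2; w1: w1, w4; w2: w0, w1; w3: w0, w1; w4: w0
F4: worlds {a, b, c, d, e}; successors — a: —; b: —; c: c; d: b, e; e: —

F2, F4

Frame correspondent (Sahlqvist): ∀x ∀y ∀z ((xRy ∧ xR²z) → ∃w (y = w ∧ zR²w)) — i.e. a generalized confluence (Geach) condition.
F1: fails — bRa, bR²a but no w with a=w and aR²w.
F2: holds.
F3: fails — w0Rw2, w0R²w0 but no w with w2=w and w0R²w.
F4: holds.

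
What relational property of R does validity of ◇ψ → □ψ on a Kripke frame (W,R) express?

Partial functionality

Suppose ◇ψ→□ψ is valid. Take Rxy, Rxz and set V(ψ)={y}. Then ◇ψ at x, so □ψ at x, so ψ at z, i.e. z=y.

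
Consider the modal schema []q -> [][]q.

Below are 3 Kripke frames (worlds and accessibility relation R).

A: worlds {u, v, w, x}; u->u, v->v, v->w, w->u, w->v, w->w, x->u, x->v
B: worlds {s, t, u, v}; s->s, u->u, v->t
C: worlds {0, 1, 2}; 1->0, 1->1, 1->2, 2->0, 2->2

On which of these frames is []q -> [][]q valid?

This is the axiom for transitivity; its first-order frame correspondent is forall x forall y forall z (Rxy & Ryz -> Rxz).
A: fails — Rvw and Rwu but not Rvu.
B: holds.
C: holds.
Valid on: B, C.

B, C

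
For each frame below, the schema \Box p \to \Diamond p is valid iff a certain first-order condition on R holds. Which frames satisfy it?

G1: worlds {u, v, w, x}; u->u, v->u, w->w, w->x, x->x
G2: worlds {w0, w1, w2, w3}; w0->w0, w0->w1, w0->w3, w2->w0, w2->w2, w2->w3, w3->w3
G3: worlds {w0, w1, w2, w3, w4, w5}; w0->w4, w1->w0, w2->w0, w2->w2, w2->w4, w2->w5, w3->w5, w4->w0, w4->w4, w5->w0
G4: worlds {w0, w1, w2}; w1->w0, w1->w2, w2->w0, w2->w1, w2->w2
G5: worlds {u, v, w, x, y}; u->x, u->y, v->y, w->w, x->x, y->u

G1, G3, G5

Frame correspondent (Sahlqvist): \forall x \exists y Rxy — i.e. seriality.
G1: ✓.
G2: fails — world w1 has no successor.
G3: ✓.
G4: fails — world w0 has no successor.
G5: ✓.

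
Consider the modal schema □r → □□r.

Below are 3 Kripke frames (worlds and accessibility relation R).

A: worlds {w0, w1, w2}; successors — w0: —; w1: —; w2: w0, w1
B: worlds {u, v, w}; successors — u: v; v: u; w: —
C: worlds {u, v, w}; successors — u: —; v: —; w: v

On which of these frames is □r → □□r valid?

Frame correspondent (Sahlqvist): ∀x ∀y ∀z (Rxy ∧ Ryz → Rxz) — i.e. transitivity.
A: holds.
B: fails — Ruv and Rvu but not Ruu.
C: holds.
Valid on: A, C.

A, C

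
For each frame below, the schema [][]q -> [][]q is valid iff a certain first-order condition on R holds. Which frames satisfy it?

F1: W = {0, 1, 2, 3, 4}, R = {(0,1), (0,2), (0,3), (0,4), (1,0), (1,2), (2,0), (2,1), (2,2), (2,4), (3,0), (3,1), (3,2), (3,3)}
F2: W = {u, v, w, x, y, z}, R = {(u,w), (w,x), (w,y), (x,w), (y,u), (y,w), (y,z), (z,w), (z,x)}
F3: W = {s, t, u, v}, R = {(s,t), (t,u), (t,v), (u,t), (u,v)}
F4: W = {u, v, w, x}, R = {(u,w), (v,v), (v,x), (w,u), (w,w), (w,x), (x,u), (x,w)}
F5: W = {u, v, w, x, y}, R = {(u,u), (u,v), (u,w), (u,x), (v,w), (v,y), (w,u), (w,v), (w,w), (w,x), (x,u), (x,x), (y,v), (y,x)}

F1, F2, F3, F4, F5

Frame correspondent (Sahlqvist): forall x forall z (x R^2 z -> exists w (x R^2 w & z = w)) — i.e. a generalized confluence (Geach) condition.
F1: satisfies the condition.
F2: satisfies the condition.
F3: satisfies the condition.
F4: satisfies the condition.
F5: satisfies the condition.
Valid on: F1, F2, F3, F4, F5.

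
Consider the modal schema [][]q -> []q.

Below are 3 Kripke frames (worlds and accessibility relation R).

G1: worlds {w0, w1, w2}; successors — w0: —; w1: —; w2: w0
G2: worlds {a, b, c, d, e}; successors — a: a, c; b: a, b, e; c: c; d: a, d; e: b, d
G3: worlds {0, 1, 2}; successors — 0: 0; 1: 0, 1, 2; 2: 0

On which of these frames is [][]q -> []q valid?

Frame correspondent (Sahlqvist): forall x forall y (Rxy -> exists z (Rxz & Rzy)) — i.e. density.
G1: fails — Rw2w0 but no z with Rw2z and Rzw0.
G2: ✓.
G3: ✓.

G2, G3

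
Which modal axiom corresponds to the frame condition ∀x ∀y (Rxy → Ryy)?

This is shift-reflexivity; the standard corresponding axiom is T□: □(□ψ → ψ).
Suppose □(□ψ→ψ) is valid. Take Rxy and set V(ψ)={w : Ryw}. Then at y, □ψ holds; since □(□ψ→ψ) at x, □ψ→ψ at y, so ψ at y, i.e. Ryy.

□(□ψ → ψ)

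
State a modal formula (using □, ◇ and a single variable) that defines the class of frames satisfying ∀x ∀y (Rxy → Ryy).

This is shift-reflexivity; the standard corresponding axiom is T□: □(□s → s).

□(□s → s)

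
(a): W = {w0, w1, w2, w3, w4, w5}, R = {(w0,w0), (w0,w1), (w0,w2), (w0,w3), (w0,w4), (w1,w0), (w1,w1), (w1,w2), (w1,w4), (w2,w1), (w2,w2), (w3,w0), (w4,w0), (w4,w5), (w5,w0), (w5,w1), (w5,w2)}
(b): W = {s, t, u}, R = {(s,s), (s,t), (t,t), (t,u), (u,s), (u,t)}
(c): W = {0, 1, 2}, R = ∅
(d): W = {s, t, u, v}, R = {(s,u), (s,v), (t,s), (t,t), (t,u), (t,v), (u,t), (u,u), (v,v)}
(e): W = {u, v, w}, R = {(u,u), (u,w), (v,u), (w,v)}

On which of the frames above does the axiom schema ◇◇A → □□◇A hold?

Frame correspondent (Sahlqvist): ∀x ∀y ∀z ((xR²y ∧ xR²z) → ∃w (y = w ∧ zRw)) — i.e. a generalized confluence (Geach) condition.
(a): fails — w0R²w0, w0R²w2 but no w with w0=w and w2Rw.
(b): fails — sR²s, sR²t but no w with s=w and tRw.
(c): holds.
(d): fails — sR²t, sR²v but no w with t=w and vRw.
(e): fails — uR²u, uR²w but no t with u=t and wRt.
Valid on: (c).

(c)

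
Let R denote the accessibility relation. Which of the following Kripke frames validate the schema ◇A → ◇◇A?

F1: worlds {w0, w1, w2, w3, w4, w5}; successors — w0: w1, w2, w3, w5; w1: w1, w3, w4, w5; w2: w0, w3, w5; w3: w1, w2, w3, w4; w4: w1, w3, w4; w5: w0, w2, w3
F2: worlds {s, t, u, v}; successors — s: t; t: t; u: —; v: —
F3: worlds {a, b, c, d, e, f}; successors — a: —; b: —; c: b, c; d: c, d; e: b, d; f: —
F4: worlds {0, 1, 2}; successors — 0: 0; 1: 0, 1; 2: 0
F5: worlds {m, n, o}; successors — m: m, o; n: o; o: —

F1, F2, F4

This is the axiom for a generalized confluence (Geach) condition; its first-order frame correspondent is ∀x ∀y (xRy → ∃w (y = w ∧ xR²w)).
F1: ✓.
F2: ✓.
F3: fails — eRb but no w with b=w and eR²w.
F4: ✓.
F5: fails — nRo but no w with o=w and nR²w.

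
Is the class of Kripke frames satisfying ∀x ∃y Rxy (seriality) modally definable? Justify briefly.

This is a Sahlqvist condition; the D axiom □q → ◇q defines it.
Suppose □q→◇q is valid. At any x set V(q)=W. Then □q at x, so ◇q at x, so x has a successor.

Definable; □q → ◇q defines it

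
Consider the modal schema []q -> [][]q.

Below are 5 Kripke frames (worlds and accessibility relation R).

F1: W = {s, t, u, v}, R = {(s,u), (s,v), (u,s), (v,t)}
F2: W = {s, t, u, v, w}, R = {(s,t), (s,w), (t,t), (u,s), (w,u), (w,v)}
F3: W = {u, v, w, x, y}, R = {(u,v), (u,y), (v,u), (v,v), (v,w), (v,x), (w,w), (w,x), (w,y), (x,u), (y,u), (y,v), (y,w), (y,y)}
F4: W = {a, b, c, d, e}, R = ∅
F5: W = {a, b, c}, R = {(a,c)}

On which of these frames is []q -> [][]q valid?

F4, F5

The schema corresponds to transitivity: forall x forall y forall z (Rxy & Ryz -> Rxz).
F1: fails — Rsu and Rus but not Rss.
F2: fails — Rwu and Rus but not Rws.
F3: fails — Ruv and Rvw but not Ruw.
F4: condition met.
F5: condition met.
Valid on: F4, F5.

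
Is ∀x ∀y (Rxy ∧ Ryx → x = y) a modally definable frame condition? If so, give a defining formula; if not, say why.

Not modally definable

Modal frame validity is preserved under surjective bounded morphisms.
The 4-cycle (worlds s,t,u,v with s→t→u→v→s) is antisymmetric. Sending even-indexed worlds to • and odd-indexed worlds to ∘ is a surjective bounded morphism onto the two-world frame with •↔∘, which is not antisymmetric.
Hence antisymmetry is not modally definable.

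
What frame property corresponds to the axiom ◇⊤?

seriality

◇⊤ holds at w iff w has a successor, so frame-validity of ◇⊤ is exactly seriality. Equivalently via □q → ◇q:
Suppose □q→◇q is valid. At any x set V(q)=W. Then □q at x, so ◇q at x, so x has a successor.
The converse is a direct semantic check.
Frame condition: ∀x ∃y Rxy.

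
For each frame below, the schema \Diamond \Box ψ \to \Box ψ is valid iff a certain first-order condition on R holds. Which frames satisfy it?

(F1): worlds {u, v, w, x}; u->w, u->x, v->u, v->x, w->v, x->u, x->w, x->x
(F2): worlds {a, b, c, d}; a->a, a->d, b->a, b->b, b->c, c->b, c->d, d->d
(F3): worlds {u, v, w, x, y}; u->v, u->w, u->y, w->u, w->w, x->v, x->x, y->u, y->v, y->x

none

This is the axiom for the Euclidean property; its first-order frame correspondent is \forall x \forall y \forall z (Rxy \wedge Rxz \to Ryz).
(F1): fails — Ruw and Ruw but not Rww.
(F2): fails — Rad and Raa but not Rda.
(F3): fails — Ruv and Ruv but not Rvv.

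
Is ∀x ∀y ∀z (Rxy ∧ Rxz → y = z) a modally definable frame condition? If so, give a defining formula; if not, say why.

Yes, by ◇q → □q

Yes: it is partial functionality, defined by the CD schema ◇q → □q.
Suppose ◇q→□q is valid. Take Rxy, Rxz and set V(q)={y}. Then ◇q at x, so □q at x, so q at z, i.e. z=y.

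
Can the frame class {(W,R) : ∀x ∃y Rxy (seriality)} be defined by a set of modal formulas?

Yes — defined by □r → ◇r

Yes: it is seriality, defined by the D schema □r → ◇r.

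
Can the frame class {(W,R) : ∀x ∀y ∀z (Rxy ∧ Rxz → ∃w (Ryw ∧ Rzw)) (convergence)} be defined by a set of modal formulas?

Yes, by ◇□p → □◇p

This is a Sahlqvist condition; the .2 axiom ◇□p → □◇p defines it.
Suppose ◇□p→□◇p is valid. Take Rxy, Rxz and set V(p)={w : Ryw}. Then □p at y so ◇□p at x, so □◇p at x, so ◇p at z, giving w with Rzw and Ryw.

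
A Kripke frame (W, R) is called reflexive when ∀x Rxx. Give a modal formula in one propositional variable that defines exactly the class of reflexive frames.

This is reflexivity; the standard corresponding axiom is T: □q → q.
Suppose □q→q is valid. At any x set V(q)={w : Rxw}. Then □q holds at x, so q holds at x, i.e. Rxx.

□q → q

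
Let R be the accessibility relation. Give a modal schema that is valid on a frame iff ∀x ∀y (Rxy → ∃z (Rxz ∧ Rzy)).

The condition is density. The C4 schema □□ψ → □ψ defines it.
Suppose □□ψ→□ψ is valid. Take Rxy and set V(ψ)={w : xR²w}. Then □□ψ at x, so □ψ at x, so ψ at y, i.e. ∃z(Rxz∧Rzy).

□□ψ → □ψ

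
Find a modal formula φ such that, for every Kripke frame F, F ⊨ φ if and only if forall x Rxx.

□s → s

This is reflexivity; the standard corresponding axiom is T: □s → s.
Suppose □s→s is valid. At any x set V(s)={w : Rxw}. Then □s holds at x, so s holds at x, i.e. Rxx.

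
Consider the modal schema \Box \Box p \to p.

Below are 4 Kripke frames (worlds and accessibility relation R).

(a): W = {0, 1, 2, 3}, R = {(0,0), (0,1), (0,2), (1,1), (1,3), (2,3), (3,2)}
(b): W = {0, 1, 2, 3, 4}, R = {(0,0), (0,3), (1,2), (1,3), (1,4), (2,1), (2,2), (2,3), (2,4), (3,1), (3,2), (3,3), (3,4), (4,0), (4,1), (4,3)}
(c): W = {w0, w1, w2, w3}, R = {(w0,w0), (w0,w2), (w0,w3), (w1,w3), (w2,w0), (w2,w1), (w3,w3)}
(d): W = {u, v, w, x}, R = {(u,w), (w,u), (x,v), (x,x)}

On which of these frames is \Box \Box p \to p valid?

(a), (b)

The schema corresponds to a generalized confluence (Geach) condition: \forall x \exists w (x R^2 w \wedge x = w).
(a): holds.
(b): holds.
(c): fails — at w1 but no w with w1R²w and w1=w.
(d): fails — at v but no t with vR²t and v=t.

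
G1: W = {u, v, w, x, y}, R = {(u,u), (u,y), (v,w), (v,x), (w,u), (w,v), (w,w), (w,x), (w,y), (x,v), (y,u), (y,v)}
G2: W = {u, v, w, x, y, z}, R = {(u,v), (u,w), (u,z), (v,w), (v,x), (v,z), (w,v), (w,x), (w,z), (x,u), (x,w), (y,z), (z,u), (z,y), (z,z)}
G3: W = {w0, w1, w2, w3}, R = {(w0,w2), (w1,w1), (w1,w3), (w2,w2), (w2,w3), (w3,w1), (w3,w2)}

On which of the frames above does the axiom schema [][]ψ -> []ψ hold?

G3

This is the axiom for density; its first-order frame correspondent is forall x forall y (Rxy -> exists z (Rxz & Rzy)).
G1: fails — Ryv but no z with Ryz and Rzv.
G2: fails — Rxu but no t with Rxt and Rtu.
G3: ✓.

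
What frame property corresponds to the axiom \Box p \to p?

Suppose □p→p is valid. At any x set V(p)={w : Rxw}. Then □p holds at x, so p holds at x, i.e. Rxx.

Reflexivity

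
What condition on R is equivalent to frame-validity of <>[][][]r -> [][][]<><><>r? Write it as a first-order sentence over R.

This is a Sahlqvist (Geach-type) schema ◇^1□^3r → □^3◇^3r.
Minimal-valuation argument: fix x; take any y with xR^1y and any z with xR^3z. Set V(r) to the set of worlds R-reachable from y in exactly 3 steps. Then □^3r holds at y, so the antecedent holds at x; validity forces ◇^3r at z, giving a w with zR^3w and yR^3w.
First-order correspondent: forall x forall y forall z ((xRy & x R^3 z) -> exists w (y R^3 w & z R^3 w)).

forall x forall y forall z ((xRy & x R^3 z) -> exists w (y R^3 w & z R^3 w))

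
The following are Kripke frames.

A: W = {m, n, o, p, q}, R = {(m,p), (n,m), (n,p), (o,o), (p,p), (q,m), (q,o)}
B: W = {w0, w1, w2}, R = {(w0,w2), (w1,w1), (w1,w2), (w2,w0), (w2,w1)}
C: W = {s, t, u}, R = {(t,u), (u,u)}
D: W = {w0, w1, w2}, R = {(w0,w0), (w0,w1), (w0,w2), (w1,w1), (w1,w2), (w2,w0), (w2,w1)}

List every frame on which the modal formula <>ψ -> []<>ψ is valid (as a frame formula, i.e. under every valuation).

C

This is the axiom for the Euclidean property; its first-order frame correspondent is forall x forall y forall z (Rxy & Rxz -> Ryz).
A: fails — Rnm and Rnm but not Rmm.
B: fails — Rw0w2 and Rw0w2 but not Rw2w2.
C: holds.
D: fails — Rw0w1 and Rw0w0 but not Rw1w0.
Valid on: C.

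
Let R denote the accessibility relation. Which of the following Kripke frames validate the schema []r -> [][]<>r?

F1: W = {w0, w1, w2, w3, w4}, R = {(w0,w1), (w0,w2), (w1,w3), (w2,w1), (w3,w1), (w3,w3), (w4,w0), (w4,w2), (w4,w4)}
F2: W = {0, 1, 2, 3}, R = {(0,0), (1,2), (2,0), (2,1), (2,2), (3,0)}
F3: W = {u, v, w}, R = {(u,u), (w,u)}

The schema corresponds to a generalized confluence (Geach) condition: forall x forall z (x R^2 z -> exists w (xRw & zRw)).
F1: fails — w0R²w1 but no w with w0Rw and w1Rw.
F2: fails — 1R²0 but no w with 1Rw and 0Rw.
F3: ✓.
Valid on: F3.

F3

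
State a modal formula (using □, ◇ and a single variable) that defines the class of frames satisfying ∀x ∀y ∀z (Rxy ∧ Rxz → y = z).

The condition is partial functionality. The CD schema ◇r → □r defines it.
Suppose ◇r→□r is valid. Take Rxy, Rxz and set V(r)={y}. Then ◇r at x, so □r at x, so r at z, i.e. z=y.

◇r → □r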